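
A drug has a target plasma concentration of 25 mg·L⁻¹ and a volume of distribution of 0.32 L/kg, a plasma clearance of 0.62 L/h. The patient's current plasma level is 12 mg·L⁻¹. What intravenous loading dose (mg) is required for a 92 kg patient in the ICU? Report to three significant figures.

383 mg

Total Vd = 0.32 × 92 = 29.44 L
Concentration deficit ΔC = 25 − 12 = 13.00 mg/L
LD = Vd × ΔC = 29.44 × 13.00 = 382.7 mg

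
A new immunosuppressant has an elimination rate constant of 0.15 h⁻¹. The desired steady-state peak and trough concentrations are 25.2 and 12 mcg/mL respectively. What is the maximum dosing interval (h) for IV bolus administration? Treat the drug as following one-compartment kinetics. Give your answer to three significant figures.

Between IV bolus doses, concentration decays as C = C₀·e^(−kτ), so C_peak/C_trough = e^(kτ).
τ_max = ln(C_peak/C_trough) / k = ln(25.2/12) / 0.1500 = 0.7419 / 0.1500 = 4.946 h

4.95 h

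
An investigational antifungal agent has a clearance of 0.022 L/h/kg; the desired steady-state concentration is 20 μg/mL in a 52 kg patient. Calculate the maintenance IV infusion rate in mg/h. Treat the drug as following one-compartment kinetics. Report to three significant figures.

CL = 0.022 L/h/kg × 52 kg = 1.144 L/h
Rate = CL × Css = 1.144 × 20 = 22.88 mg/h

22.9 mg/h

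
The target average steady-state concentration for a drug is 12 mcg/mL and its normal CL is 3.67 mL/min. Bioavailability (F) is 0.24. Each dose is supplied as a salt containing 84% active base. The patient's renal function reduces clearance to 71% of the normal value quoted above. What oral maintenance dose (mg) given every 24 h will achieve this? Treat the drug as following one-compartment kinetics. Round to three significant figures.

CL = 3.67 mL/min × 60/1000 = 0.2202 L/h
Patient clearance = 0.71 × 0.2202 = 0.1563 L/h
D = CL × Css × τ / F / S = 0.1563 × 12 × 24 / 0.24 / 0.84 = 223.3 mg

223 mg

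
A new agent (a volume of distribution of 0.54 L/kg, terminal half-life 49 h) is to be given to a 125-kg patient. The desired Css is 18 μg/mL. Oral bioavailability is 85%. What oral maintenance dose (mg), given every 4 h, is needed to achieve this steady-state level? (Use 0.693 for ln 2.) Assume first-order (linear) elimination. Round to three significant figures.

80.9 mg

Vd = 0.54 L/kg × 125 kg = 67.50 L
CL = 0.693 × Vd / t½ = 0.693 × 67.50 / 49 = 0.9546 L/h
D = CL × Css × τ / F = 0.9546 × 18 × 4 / 0.85 = 80.86 mg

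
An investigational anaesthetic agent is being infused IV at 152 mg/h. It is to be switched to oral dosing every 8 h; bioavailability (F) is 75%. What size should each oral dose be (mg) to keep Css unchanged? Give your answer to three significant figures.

1620 mg

To maintain the same Css, the systemic dosing rate must be unchanged: F·D/τ = infusion rate.
D = rate × τ / F = 152 × 8 / 0.75 = 1621 mg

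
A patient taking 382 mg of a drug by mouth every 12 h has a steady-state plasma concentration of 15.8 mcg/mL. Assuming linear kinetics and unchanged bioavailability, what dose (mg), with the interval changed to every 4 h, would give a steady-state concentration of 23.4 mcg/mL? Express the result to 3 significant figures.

For first-order elimination, Css ∝ F·D/(CL·τ); F and CL are unchanged, so Css ∝ D/τ.
D₂ = D₁ × (Css,target / Css,current) × (τ₂/τ₁) = 382 × (23.4/15.8) × (4/12) = 188.6 mg

189 mg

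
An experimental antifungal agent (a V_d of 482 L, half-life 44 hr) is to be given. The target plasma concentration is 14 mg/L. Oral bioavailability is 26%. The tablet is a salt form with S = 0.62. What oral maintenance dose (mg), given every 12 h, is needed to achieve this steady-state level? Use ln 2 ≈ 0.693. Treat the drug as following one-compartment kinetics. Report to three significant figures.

7910 mg

CL = 0.693 × Vd / t½ = 0.693 × 482.0 / 44 = 7.592 L/h
D = CL × Css × τ / F / S = 7.592 × 14 × 12 / 0.26 / 0.62 = 7912 mg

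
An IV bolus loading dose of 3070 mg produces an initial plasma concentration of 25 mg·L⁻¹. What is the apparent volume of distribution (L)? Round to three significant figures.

123 L

Immediately after an IV bolus, C₀ = Dose / Vd, so Vd = Dose / C₀.
Vd = 3070 / 25 = 122.8 L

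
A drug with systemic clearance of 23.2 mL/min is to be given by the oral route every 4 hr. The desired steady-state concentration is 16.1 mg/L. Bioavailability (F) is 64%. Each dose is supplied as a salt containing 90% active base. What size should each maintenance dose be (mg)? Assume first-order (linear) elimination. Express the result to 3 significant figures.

CL = 23.2 mL/min × 60/1000 = 1.392 L/h
At steady state, dose per interval replaces the amount cleared in that interval: F·S·D/τ = CL·Css.
D = CL × Css × τ / F / S = 1.392 × 16.1 × 4 / 0.64 / 0.9 = 155.6 mg

156 mg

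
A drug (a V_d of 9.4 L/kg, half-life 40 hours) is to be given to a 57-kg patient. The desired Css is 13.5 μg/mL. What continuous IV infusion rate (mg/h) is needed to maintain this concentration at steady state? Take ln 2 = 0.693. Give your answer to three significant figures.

125 mg/h

Vd(total) = 57 kg × 9.4 L/kg = 535.8 L
CL = 0.693 × Vd / t½ = 0.693 × 535.8 / 40 = 9.283 L/h
Infusion rate = CL × Css = 9.283 × 13.5 = 125.3 mg/h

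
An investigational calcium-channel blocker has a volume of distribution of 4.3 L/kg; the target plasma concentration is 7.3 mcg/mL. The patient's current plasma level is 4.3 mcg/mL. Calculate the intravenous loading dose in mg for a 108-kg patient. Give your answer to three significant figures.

Total Vd = 4.3 × 108 = 464.4 L
Concentration deficit ΔC = 7.3 − 4.3 = 3.000 mg/L
LD = Vd × ΔC = 464.4 × 3.000 = 1393 mg

1390 mg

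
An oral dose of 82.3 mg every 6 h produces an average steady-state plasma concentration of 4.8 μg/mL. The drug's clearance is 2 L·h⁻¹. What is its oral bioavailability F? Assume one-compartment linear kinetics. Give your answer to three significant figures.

F·D/τ = CL·Css at steady state → F = CL·Css·τ / D.
F = 2 × 4.8 × 6 / 82.3 = 0.700

0.700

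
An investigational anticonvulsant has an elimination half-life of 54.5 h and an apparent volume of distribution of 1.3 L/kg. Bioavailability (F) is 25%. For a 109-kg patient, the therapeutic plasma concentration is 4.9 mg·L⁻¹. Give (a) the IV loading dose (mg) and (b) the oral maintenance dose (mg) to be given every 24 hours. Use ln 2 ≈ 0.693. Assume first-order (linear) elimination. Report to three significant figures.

Vd(total) = 109 kg × 1.3 L/kg = 141.7 L
LD = Vd × C = 141.7 × 4.9 = 694.3 mg
CL = 0.693 × Vd / t½ = 0.693 × 141.7 / 54.5 = 1.802 L/h
D = CL × Css × τ / F = 1.802 × 4.9 × 24 / 0.25 = 847.7 mg

(a) 694 mg; (b) 848 mg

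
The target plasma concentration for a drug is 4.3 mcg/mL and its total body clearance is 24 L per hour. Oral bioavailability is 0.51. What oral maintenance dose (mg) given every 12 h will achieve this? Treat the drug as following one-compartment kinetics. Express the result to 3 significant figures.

2430 mg

D = CL × Css × τ / F = 24.00 × 4.3 × 12 / 0.51 = 2428 mg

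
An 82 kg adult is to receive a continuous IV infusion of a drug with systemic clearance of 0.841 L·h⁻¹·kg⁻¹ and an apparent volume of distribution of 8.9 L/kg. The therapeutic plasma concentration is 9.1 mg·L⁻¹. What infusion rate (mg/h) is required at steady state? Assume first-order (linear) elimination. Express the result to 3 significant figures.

628 mg/h

CL = 0.841 L·h⁻¹·kg⁻¹ × 82 kg = 68.96 L/h
At steady state, infusion rate equals elimination rate: rate in = CL × Css.
Infusion rate = CL · Css = 68.96 L/h × 9.1 mg/L = 627.5 mg/h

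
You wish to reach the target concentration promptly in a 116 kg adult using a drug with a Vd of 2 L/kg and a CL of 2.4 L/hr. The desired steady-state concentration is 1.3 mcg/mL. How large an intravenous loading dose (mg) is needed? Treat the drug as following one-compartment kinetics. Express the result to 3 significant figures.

Vd(total) = 116 kg × 2 L/kg = 232.0 L
LD = Vd × C = 232.0 × 1.300 = 301.6 mg

302 mg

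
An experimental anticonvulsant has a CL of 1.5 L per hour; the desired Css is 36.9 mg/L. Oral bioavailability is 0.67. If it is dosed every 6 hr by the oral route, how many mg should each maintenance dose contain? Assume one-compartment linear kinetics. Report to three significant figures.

496 mg

At steady state, dose per interval replaces the amount cleared in that interval: F·D/τ = CL·Css.
D = CL × Css × τ / F = 1.500 × 36.9 × 6 / 0.67 = 495.7 mg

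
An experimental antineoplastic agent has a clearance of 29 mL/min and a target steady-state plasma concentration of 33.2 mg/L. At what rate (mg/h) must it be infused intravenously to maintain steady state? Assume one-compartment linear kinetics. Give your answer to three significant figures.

CL = 29 mL/min × 60/1000 = 1.740 L/h
R₀ = 1.740 × 33.2 = 57.77 mg/h

57.8 mg/h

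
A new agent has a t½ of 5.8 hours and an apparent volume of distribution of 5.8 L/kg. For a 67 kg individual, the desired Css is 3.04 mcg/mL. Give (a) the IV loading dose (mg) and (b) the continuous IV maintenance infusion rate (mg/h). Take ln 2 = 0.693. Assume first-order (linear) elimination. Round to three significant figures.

Vd(total) = 67 kg × 5.8 L/kg = 388.6 L
LD = Vd × C = 388.6 × 3.04 = 1181 mg
CL = 0.693 × Vd / t½ = 0.693 × 388.6 / 5.8 = 46.43 L/h
Infusion rate = CL × Css = 46.43 × 3.04 = 141.1 mg/h

(a) 1180 mg; (b) 141 mg/h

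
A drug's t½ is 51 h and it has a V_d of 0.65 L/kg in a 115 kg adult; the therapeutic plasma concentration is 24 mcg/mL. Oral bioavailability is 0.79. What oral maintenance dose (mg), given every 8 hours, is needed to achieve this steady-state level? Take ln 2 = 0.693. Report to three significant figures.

Vd = 0.65 L/kg × 115 kg = 74.75 L
CL = ln 2 · Vd / t½ = 0.693 × 74.75 / 51 = 1.016 L/h
D = CL × Css × τ / F = 1.016 × 24 × 8 / 0.79 = 246.9 mg

247 mg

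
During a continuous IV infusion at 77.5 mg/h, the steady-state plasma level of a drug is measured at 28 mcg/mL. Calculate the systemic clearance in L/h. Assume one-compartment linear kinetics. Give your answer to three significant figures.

2.77 L/h

At steady state, infusion rate = CL × Css, so CL = rate / Css.
CL = 77.5 / 28 = 2.768 L/h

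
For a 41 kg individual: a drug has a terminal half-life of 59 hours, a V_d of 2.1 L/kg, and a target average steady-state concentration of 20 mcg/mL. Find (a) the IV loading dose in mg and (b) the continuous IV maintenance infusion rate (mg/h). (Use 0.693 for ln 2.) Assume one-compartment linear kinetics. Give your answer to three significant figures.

(a) 1720 mg; (b) 20.2 mg/h

Vd = 2.1 L/kg × 41 kg = 86.10 L
LD = Vd × C = 86.10 × 20 = 1722 mg
CL = 0.693 × Vd / t½ = 0.693 × 86.10 / 59 = 1.011 L/h
Infusion rate = CL × Css = 1.011 × 20 = 20.22 mg/h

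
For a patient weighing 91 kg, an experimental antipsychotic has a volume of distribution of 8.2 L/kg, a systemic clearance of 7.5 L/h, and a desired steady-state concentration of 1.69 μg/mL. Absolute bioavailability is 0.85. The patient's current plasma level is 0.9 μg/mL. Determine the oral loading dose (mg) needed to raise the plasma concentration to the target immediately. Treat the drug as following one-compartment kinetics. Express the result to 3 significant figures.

Vd(total) = 91 kg × 8.2 L/kg = 746.2 L
Concentration deficit ΔC = 1.69 − 0.9 = 0.7900 mg/L
LD = Vd × ΔC / F = 746.2 × 0.7900 / 0.85 = 693.5 mg

694 mg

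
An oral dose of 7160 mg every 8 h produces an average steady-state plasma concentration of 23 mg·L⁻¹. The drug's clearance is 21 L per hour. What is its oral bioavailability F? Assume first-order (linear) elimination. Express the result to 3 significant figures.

F·D/τ = CL·Css at steady state → F = CL·Css·τ / D.
F = 21 × 23 × 8 / 7160 = 0.540

0.540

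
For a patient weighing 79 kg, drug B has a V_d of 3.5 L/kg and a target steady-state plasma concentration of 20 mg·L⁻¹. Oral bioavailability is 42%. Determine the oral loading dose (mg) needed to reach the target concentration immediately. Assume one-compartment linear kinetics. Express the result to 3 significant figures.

Vd(total) = 79 kg × 3.5 L/kg = 276.5 L
LD = Vd × C / F = 276.5 × 20.00 / 0.42 = 13170 mg

13200 mg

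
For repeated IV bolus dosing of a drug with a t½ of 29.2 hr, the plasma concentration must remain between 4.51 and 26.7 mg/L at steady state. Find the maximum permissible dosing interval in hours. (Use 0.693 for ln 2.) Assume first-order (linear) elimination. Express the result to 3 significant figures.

k = 0.693 / t½ = 0.693 / 29.2 = 0.02373 h⁻¹
Between IV bolus doses, concentration decays as C = C₀·e^(−kτ), so C_peak/C_trough = e^(kτ).
τ_max = ln(C_peak/C_trough) / k = ln(26.7/4.51) / 0.02373 = 1.778 / 0.02373 = 74.93 h

74.9 h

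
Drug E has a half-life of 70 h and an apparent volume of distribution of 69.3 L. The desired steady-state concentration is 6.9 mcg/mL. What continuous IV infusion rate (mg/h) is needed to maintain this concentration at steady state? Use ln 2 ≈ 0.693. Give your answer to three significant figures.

CL = 0.693 × Vd / t½ = 0.693 × 69.30 / 70 = 0.6861 L/h
Infusion rate = CL × Css = 0.6861 × 6.9 = 4.734 mg/h

4.73 mg/h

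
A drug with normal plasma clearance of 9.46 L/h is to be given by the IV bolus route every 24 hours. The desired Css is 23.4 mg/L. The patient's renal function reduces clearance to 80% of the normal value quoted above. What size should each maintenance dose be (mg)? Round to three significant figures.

Patient clearance = 0.8 × 9.460 = 7.568 L/h
D = CL × Css × τ = 7.568 × 23.4 × 24 = 4250 mg

4250 mg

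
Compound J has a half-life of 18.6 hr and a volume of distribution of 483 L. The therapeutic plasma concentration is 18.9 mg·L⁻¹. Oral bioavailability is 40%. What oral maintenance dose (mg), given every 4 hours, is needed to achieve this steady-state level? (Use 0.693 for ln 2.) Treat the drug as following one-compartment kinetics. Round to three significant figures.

CL = 0.693 × Vd / t½ = 0.693 × 483.0 / 18.6 = 18.00 L/h
D = CL × Css × τ / F = 18.00 × 18.9 × 4 / 0.4 = 3402 mg

3400 mg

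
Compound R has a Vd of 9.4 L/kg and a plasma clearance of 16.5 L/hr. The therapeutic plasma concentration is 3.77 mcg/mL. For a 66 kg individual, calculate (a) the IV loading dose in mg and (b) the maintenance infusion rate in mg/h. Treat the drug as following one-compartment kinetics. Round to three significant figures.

Vd(total) = 66 kg × 9.4 L/kg = 620.4 L
LD = Vd · C_target = 620.4 × 3.77 = 2339 mg
Maintenance infusion rate = CL × Css = 16.50 × 3.77 = 62.21 mg/h

(a) 2340 mg; (b) 62.2 mg/h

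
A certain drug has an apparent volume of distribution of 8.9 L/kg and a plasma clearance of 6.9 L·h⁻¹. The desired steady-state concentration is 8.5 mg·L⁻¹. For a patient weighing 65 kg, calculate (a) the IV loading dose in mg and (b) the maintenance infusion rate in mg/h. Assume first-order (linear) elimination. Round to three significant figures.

(a) 4920 mg; (b) 58.7 mg/h

Vd(total) = 65 kg × 8.9 L/kg = 578.5 L
LD = Vd · C_target = 578.5 × 8.5 = 4917 mg
Maintenance: replace elimination → rate = CL × Css = 6.900 × 8.5 = 58.65 mg/h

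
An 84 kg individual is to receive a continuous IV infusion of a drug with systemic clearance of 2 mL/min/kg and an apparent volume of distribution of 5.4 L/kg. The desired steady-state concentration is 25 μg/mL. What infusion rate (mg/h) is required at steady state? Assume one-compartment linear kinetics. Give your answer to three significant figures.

252 mg/h

CL = 2 mL/min/kg × 84 kg = 168.0 mL/min = 168.0 × 60/1000 = 10.08 L/h
R₀ = 10.08 × 25 = 252.0 mg/h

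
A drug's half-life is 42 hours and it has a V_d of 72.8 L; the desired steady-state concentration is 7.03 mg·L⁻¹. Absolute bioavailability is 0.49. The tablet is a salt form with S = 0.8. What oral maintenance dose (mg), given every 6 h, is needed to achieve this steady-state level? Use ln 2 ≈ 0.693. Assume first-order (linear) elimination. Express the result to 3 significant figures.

129 mg

CL = ln 2 · Vd / t½ = 0.693 × 72.80 / 42 = 1.201 L/h
D = CL × Css × τ / F / S = 1.201 × 7.03 × 6 / 0.49 / 0.8 = 129.2 mg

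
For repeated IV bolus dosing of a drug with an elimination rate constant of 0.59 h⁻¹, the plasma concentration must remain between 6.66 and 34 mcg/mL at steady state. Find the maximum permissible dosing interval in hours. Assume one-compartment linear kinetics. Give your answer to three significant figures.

2.76 h

Between IV bolus doses, concentration decays as C = C₀·e^(−kτ), so C_peak/C_trough = e^(kτ).
τ_max = ln(C_peak/C_trough) / k = ln(34/6.66) / 0.5900 = 1.630 / 0.5900 = 2.763 h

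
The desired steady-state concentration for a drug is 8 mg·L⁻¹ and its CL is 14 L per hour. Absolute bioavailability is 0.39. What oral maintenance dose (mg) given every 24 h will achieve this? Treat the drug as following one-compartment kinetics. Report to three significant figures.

6890 mg

D = CL × Css × τ / F = 14.00 × 8 × 24 / 0.39 = 6892 mg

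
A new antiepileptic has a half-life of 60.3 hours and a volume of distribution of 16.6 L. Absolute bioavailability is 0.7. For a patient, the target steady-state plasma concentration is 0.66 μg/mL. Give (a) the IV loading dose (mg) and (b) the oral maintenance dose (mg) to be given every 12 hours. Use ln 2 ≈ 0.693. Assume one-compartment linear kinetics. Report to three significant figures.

(a) 11.0 mg; (b) 2.16 mg

LD = Vd × C = 16.60 × 0.66 = 10.96 mg
CL = 0.693 × Vd / t½ = 0.693 × 16.60 / 60.3 = 0.1908 L/h
D = CL × Css × τ / F = 0.1908 × 0.66 × 12 / 0.7 = 2.159 mg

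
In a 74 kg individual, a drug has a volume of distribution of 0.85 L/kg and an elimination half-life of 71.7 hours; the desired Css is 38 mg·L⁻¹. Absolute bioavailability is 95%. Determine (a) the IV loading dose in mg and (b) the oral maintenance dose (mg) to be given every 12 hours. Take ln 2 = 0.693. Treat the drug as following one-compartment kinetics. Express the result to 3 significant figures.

Vd(total) = 74 kg × 0.85 L/kg = 62.90 L
LD = Vd × C = 62.90 × 38 = 2390 mg
CL = 0.693 × Vd / t½ = 0.693 × 62.90 / 71.7 = 0.6079 L/h
D = CL × Css × τ / F = 0.6079 × 38 × 12 / 0.95 = 291.8 mg

(a) 2390 mg; (b) 292 mg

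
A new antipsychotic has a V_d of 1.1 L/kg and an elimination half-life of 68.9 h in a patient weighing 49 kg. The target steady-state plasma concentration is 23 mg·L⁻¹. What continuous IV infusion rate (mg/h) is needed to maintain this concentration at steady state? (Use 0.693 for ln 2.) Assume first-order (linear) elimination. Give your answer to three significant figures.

12.5 mg/h

Vd(total) = 49 kg × 1.1 L/kg = 53.90 L
k = 0.693/68.9 = 0.01006 h⁻¹, so CL = k·Vd = 0.01006 × 53.90 = 0.5422 L/h
Infusion rate = CL × Css = 0.5422 × 23 = 12.47 mg/h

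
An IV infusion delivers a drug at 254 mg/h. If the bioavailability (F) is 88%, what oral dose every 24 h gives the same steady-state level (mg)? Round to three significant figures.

6930 mg

To maintain the same Css, the systemic dosing rate must be unchanged: F·D/τ = infusion rate.
D = rate × τ / F = 254 × 24 / 0.88 = 6927 mg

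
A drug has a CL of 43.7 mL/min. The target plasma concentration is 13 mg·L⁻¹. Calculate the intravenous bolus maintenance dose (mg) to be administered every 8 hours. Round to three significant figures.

CL = 43.7 mL/min × 60/1000 = 2.622 L/h
At steady state, dose per interval replaces the amount cleared in that interval: D/τ = CL·Css.
D = CL × Css × τ = 2.622 × 13 × 8 = 272.7 mg

273 mg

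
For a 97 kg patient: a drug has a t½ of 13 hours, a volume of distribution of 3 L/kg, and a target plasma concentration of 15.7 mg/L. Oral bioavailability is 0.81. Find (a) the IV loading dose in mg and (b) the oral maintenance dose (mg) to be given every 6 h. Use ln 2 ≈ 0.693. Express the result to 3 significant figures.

(a) 4570 mg; (b) 1800 mg

Total Vd = 3 × 97 = 291.0 L
LD = Vd × C = 291.0 × 15.7 = 4569 mg
CL = 0.693 × Vd / t½ = 0.693 × 291.0 / 13 = 15.51 L/h
D = CL × Css × τ / F = 15.51 × 15.7 × 6 / 0.81 = 1804 mg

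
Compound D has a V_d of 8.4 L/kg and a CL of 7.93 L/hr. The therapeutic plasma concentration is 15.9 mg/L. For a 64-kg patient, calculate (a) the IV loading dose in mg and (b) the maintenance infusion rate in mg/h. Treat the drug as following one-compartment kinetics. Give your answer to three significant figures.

(a) 8550 mg; (b) 126 mg/h

Vd(total) = 64 kg × 8.4 L/kg = 537.6 L
LD = Vd · C_target = 537.6 × 15.9 = 8548 mg
Infusion rate = 7.930 L/h × 15.9 mg/L = 126.1 mg/h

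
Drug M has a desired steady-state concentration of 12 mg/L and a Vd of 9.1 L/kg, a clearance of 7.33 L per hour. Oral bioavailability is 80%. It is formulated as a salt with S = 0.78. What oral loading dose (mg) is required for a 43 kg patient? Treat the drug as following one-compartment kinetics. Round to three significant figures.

Total Vd = 9.1 × 43 = 391.3 L
Loading dose depends on Vd (not clearance): it fills the distribution volume.
LD = Vd × C / F / S = 391.3 × 12.00 / 0.8 / 0.78 = 7525 mg

7530 mg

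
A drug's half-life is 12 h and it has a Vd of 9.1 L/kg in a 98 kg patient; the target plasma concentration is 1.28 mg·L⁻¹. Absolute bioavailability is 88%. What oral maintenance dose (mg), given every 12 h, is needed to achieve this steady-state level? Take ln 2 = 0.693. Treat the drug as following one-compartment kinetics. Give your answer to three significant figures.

899 mg

Vd = 9.1 L/kg × 98 kg = 891.8 L
CL = 0.693 × Vd / t½ = 0.693 × 891.8 / 12 = 51.50 L/h
D = CL × Css × τ / F = 51.50 × 1.28 × 12 / 0.88 = 898.9 mg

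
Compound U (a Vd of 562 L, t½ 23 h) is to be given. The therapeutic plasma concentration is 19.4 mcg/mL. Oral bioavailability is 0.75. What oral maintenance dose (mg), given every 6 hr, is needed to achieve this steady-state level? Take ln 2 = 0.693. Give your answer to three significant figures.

CL = 0.693 × Vd / t½ = 0.693 × 562.0 / 23 = 16.93 L/h
D = CL × Css × τ / F = 16.93 × 19.4 × 6 / 0.75 = 2628 mg

2630 mg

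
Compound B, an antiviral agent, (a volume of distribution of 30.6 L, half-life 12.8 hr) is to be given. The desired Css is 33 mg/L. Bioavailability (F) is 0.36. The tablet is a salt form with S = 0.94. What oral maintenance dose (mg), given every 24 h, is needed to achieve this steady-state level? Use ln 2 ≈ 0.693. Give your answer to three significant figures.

3880 mg

CL = ln 2 · Vd / t½ = 0.693 × 30.60 / 12.8 = 1.657 L/h
D = CL × Css × τ / F / S = 1.657 × 33 × 24 / 0.36 / 0.94 = 3878 mg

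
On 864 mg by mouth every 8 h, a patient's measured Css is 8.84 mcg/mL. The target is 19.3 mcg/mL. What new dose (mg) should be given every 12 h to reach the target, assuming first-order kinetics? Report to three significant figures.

2830 mg

For first-order elimination, Css ∝ F·D/(CL·τ); F and CL are unchanged, so Css ∝ D/τ.
D₂ = D₁ × (Css,target / Css,current) × (τ₂/τ₁) = 864 × (19.3/8.84) × (12/8) = 2830 mg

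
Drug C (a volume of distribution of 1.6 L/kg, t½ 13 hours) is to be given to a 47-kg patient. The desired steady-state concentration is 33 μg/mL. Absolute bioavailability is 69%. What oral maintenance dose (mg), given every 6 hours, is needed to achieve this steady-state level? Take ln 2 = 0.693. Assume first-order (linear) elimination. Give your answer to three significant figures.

Vd = 1.6 L/kg × 47 kg = 75.20 L
CL = 0.693 × Vd / t½ = 0.693 × 75.20 / 13 = 4.009 L/h
D = CL × Css × τ / F = 4.009 × 33 × 6 / 0.69 = 1150 mg

1150 mg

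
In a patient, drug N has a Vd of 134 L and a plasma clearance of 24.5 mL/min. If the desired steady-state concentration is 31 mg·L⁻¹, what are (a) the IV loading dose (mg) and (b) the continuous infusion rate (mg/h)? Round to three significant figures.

Loading dose = Vd × C = 134.0 × 31 = 4154 mg
CL = 24.5 mL/min = 24.5 × 0.06 = 1.470 L/h
Maintenance infusion rate = CL × Css = 1.470 × 31 = 45.57 mg/h

(a) 4150 mg; (b) 45.6 mg/h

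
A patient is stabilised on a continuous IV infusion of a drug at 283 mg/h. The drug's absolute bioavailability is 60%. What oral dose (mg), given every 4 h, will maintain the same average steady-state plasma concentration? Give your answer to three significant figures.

1890 mg

To maintain the same Css, the systemic dosing rate must be unchanged: F·D/τ = infusion rate.
D = rate × τ / F = 283 × 4 / 0.6 = 1887 mg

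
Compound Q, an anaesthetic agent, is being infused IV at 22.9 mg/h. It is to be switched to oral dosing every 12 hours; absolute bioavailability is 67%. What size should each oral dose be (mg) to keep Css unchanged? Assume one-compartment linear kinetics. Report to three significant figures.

410 mg

To maintain the same Css, the systemic dosing rate must be unchanged: F·D/τ = infusion rate.
D = rate × τ / F = 22.9 × 12 / 0.67 = 410.1 mg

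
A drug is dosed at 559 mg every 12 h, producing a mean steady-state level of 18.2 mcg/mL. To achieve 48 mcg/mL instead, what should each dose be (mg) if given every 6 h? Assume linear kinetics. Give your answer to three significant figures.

For first-order elimination, Css ∝ F·D/(CL·τ); F and CL are unchanged, so Css ∝ D/τ.
D₂ = D₁ × (Css,target / Css,current) × (τ₂/τ₁) = 559 × (48/18.2) × (6/12) = 737.1 mg

737 mg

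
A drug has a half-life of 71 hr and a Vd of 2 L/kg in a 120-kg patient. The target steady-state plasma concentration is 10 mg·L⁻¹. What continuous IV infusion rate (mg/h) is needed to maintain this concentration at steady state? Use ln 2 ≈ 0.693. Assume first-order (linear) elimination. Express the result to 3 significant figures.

Vd = 2 L/kg × 120 kg = 240.0 L
k = 0.693/71 = 0.009761 h⁻¹, so CL = k·Vd = 0.009761 × 240.0 = 2.343 L/h
Infusion rate = CL × Css = 2.343 × 10 = 23.43 mg/h

23.4 mg/h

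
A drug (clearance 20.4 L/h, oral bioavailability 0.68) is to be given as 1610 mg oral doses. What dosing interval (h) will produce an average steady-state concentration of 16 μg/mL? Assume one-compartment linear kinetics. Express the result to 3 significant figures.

3.35 h

F·D/τ = CL·Css → τ = F·D / (CL·Css).
τ = 0.68 × 1610 / (20.4 × 16) = 3.354 h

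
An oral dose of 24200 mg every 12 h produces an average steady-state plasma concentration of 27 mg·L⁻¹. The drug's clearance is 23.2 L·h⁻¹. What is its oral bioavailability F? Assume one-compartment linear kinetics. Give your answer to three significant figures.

0.311

F·D/τ = CL·Css at steady state → F = CL·Css·τ / D.
F = 23.2 × 27 × 12 / 24200 = 0.311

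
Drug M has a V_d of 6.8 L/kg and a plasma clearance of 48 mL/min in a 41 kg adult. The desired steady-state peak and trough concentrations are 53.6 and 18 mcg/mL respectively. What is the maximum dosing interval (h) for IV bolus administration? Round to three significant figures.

106 h

Total Vd = 6.8 × 41 = 278.8 L
Convert clearance: 48 mL/min × 60 min/h ÷ 1000 mL/L = 2.880 L/h
k = CL / Vd = 2.880 / 278.8 = 0.01033 h⁻¹
Between IV bolus doses, concentration decays as C = C₀·e^(−kτ), so C_peak/C_trough = e^(kτ).
τ_max = ln(C_peak/C_trough) / k = ln(53.6/18) / 0.01033 = 1.091 / 0.01033 = 105.6 h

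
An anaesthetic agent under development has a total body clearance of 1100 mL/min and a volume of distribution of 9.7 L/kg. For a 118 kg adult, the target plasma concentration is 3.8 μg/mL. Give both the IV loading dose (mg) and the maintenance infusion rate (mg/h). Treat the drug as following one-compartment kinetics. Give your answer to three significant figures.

Vd = 9.7 L/kg × 118 kg = 1145 L
Loading dose = Vd × C = 1145 × 3.8 = 4351 mg
Convert clearance: 1100 mL/min × 60 min/h ÷ 1000 mL/L = 66.00 L/h
Infusion rate = 66.00 L/h × 3.8 mg/L = 250.8 mg/h

(a) 4350 mg; (b) 251 mg/h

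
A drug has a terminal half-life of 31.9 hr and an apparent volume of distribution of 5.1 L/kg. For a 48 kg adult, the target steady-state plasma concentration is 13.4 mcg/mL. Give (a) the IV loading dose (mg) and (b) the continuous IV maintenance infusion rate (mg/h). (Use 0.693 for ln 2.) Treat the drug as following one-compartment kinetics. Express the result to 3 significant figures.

(a) 3280 mg; (b) 71.3 mg/h

Total Vd = 5.1 × 48 = 244.8 L
LD = Vd × C = 244.8 × 13.4 = 3280 mg
CL = 0.693 × Vd / t½ = 0.693 × 244.8 / 31.9 = 5.318 L/h
Infusion rate = CL × Css = 5.318 × 13.4 = 71.26 mg/h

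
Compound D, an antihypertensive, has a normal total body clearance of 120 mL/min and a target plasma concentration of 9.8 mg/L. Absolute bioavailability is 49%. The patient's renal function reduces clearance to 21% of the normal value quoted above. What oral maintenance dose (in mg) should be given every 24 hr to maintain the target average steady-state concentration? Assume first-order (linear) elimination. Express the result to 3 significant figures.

726 mg

Convert clearance: 120 mL/min × 60 min/h ÷ 1000 mL/L = 7.200 L/h
Patient clearance = 0.21 × 7.200 = 1.512 L/h
D = CL × Css × τ / F = 1.512 × 9.8 × 24 / 0.49 = 725.8 mg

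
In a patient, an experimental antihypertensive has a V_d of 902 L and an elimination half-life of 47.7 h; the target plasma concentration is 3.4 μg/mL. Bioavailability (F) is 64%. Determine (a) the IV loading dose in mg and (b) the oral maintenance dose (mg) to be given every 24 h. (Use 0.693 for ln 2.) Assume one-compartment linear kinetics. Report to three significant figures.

(a) 3070 mg; (b) 1670 mg

LD = Vd × C = 902.0 × 3.4 = 3067 mg
CL = 0.693 × Vd / t½ = 0.693 × 902.0 / 47.7 = 13.10 L/h
D = CL × Css × τ / F = 13.10 × 3.4 × 24 / 0.64 = 1670 mg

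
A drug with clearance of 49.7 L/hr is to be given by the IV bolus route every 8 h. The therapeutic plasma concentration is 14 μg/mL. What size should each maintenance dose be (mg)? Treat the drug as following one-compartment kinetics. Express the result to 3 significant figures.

At steady state, dose per interval replaces the amount cleared in that interval: D/τ = CL·Css.
D = CL × Css × τ = 49.70 × 14 × 8 = 5566 mg

5570 mg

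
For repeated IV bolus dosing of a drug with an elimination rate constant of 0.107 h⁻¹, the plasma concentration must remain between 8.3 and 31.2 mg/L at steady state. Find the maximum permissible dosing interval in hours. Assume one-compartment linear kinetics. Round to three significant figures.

12.4 h

Between IV bolus doses, concentration decays as C = C₀·e^(−kτ), so C_peak/C_trough = e^(kτ).
τ_max = ln(C_peak/C_trough) / k = ln(31.2/8.3) / 0.1070 = 1.324 / 0.1070 = 12.37 h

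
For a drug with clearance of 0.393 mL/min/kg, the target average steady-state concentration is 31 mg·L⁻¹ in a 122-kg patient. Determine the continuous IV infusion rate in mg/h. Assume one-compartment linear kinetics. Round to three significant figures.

89.2 mg/h

CL = 0.393 mL/min/kg × 122 kg = 47.95 mL/min = 47.95 × 60/1000 = 2.877 L/h
Rate = CL × Css = 2.877 × 31 = 89.19 mg/h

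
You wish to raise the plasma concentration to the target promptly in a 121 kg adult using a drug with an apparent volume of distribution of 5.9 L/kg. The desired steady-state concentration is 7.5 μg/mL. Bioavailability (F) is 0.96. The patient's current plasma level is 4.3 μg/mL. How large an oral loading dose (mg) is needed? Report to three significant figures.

Vd = 5.9 L/kg × 121 kg = 713.9 L
Concentration deficit ΔC = 7.5 − 4.3 = 3.200 mg/L
LD = Vd × ΔC / F = 713.9 × 3.200 / 0.96 = 2380 mg

2380 mg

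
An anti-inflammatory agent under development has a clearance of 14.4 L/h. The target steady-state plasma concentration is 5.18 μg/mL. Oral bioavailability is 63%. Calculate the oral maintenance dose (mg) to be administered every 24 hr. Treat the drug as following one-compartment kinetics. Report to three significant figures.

D = CL × Css × τ / F = 14.40 × 5.18 × 24 / 0.63 = 2842 mg

2840 mg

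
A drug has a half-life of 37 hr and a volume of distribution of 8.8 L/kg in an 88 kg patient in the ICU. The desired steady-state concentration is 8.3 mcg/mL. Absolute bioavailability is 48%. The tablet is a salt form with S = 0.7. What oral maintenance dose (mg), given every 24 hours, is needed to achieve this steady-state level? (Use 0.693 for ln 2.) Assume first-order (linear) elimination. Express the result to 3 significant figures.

8600 mg

Vd(total) = 88 kg × 8.8 L/kg = 774.4 L
CL = ln 2 · Vd / t½ = 0.693 × 774.4 / 37 = 14.50 L/h
D = CL × Css × τ / F / S = 14.50 × 8.3 × 24 / 0.48 / 0.7 = 8596 mg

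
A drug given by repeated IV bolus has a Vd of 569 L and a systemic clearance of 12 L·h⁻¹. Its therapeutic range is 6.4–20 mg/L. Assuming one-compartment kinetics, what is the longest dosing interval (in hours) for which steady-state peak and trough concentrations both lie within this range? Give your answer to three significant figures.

k = CL / Vd = 12.00 / 569.0 = 0.02109 h⁻¹
Between IV bolus doses, concentration decays as C = C₀·e^(−kτ), so C_peak/C_trough = e^(kτ).
τ_max = ln(C_peak/C_trough) / k = ln(20/6.4) / 0.02109 = 1.139 / 0.02109 = 54.01 h

54.0 h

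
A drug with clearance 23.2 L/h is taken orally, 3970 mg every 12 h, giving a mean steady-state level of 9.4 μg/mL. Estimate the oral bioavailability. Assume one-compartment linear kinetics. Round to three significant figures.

0.659

F·D/τ = CL·Css at steady state → F = CL·Css·τ / D.
F = 23.2 × 9.4 × 12 / 3970 = 0.659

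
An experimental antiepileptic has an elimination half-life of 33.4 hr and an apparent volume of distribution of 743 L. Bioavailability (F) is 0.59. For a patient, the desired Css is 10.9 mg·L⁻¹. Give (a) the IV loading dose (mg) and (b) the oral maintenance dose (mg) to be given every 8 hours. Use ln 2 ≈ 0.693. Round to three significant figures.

(a) 8100 mg; (b) 2280 mg

LD = Vd × C = 743.0 × 10.9 = 8099 mg
CL = 0.693 × Vd / t½ = 0.693 × 743.0 / 33.4 = 15.42 L/h
D = CL × Css × τ / F = 15.42 × 10.9 × 8 / 0.59 = 2279 mg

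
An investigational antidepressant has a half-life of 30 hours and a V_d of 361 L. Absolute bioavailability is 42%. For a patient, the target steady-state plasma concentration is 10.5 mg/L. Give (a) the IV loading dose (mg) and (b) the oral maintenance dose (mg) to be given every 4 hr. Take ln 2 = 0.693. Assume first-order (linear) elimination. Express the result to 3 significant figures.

(a) 3790 mg; (b) 834 mg

LD = Vd × C = 361.0 × 10.5 = 3791 mg
CL = 0.693 × Vd / t½ = 0.693 × 361.0 / 30 = 8.339 L/h
D = CL × Css × τ / F = 8.339 × 10.5 × 4 / 0.42 = 833.9 mg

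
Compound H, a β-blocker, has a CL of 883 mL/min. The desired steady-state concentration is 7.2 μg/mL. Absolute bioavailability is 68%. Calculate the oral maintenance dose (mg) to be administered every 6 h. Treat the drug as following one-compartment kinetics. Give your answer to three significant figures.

Convert clearance: 883 mL/min × 60 min/h ÷ 1000 mL/L = 52.98 L/h
D = CL × Css × τ / F = 52.98 × 7.2 × 6 / 0.68 = 3366 mg

3370 mg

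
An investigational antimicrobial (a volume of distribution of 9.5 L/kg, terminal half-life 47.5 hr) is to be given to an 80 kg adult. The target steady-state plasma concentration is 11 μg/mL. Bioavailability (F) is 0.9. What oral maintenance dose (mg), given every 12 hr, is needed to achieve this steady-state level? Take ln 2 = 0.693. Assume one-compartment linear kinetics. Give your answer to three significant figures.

1630 mg

Vd = 9.5 L/kg × 80 kg = 760.0 L
CL = 0.693 × Vd / t½ = 0.693 × 760.0 / 47.5 = 11.09 L/h
D = CL × Css × τ / F = 11.09 × 11 × 12 / 0.9 = 1627 mg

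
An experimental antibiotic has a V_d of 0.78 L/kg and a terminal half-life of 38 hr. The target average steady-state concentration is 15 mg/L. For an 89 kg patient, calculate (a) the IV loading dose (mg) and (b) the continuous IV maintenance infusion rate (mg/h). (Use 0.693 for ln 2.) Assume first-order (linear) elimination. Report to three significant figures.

Vd = 0.78 L/kg × 89 kg = 69.42 L
LD = Vd × C = 69.42 × 15 = 1041 mg
CL = 0.693 × Vd / t½ = 0.693 × 69.42 / 38 = 1.266 L/h
Infusion rate = CL × Css = 1.266 × 15 = 18.99 mg/h

(a) 1040 mg; (b) 19.0 mg/h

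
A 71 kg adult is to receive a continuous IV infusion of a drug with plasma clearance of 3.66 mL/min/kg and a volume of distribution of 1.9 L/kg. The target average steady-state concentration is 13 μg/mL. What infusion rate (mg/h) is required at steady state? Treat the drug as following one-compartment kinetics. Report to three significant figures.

203 mg/h

CL = 3.66 mL/min/kg × 71 kg = 259.9 mL/min = 259.9 × 60/1000 = 15.59 L/h
R₀ = 15.59 × 13 = 202.7 mg/h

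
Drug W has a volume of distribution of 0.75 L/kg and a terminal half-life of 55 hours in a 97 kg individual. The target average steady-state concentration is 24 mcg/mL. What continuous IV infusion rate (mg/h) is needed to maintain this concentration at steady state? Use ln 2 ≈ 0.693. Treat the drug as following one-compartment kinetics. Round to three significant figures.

Vd = 0.75 L/kg × 97 kg = 72.75 L
k = 0.693/55 = 0.01260 h⁻¹, so CL = k·Vd = 0.01260 × 72.75 = 0.9167 L/h
Infusion rate = CL × Css = 0.9167 × 24 = 22.00 mg/h

22.0 mg/h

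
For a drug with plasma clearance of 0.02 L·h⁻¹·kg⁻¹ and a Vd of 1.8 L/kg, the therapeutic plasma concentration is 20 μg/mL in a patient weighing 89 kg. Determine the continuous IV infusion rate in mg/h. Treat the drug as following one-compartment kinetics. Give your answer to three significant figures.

35.6 mg/h

CL = 0.02 L·h⁻¹·kg⁻¹ × 89 kg = 1.780 L/h
Vd does not affect the maintenance rate; only clearance governs steady-state input.
Infusion rate = CL · Css = 1.780 L/h × 20 mg/L = 35.60 mg/h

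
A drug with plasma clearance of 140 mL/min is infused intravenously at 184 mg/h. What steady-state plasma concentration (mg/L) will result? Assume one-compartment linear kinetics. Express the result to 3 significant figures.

21.9 mg/L

CL = 140 mL/min = 140 × 0.06 = 8.400 L/h
Css = rate / CL = 184 / 8.400 = 21.90 mg/L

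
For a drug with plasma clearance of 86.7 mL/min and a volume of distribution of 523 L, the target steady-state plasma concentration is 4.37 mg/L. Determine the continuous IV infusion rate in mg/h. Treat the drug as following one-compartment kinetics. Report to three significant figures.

CL = 86.7 mL/min = 86.7 × 0.06 = 5.202 L/h
Vd does not affect the maintenance rate; only clearance governs steady-state input.
Infusion rate = CL · Css = 5.202 L/h × 4.37 mg/L = 22.73 mg/h

22.7 mg/h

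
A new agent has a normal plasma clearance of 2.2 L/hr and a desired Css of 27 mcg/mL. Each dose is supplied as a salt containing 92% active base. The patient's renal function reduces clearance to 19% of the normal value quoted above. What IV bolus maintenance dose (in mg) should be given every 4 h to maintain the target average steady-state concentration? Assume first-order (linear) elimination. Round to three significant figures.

49.1 mg

Patient clearance = 0.19 × 2.200 = 0.4180 L/h
D = CL × Css × τ / S = 0.4180 × 27 × 4 / 0.92 = 49.07 mg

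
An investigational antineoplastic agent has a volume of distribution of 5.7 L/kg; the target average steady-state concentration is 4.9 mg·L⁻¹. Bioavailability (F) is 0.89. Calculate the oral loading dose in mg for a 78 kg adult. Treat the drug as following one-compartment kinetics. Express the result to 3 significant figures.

2450 mg

Vd = 5.7 L/kg × 78 kg = 444.6 L
The loading dose fills Vd to the target concentration.
LD = Vd × C / F = 444.6 × 4.900 / 0.89 = 2448 mg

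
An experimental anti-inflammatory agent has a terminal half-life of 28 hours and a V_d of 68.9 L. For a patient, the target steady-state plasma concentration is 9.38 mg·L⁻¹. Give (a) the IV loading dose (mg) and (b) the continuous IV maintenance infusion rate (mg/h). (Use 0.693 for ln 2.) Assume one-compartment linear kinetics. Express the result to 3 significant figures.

(a) 646 mg; (b) 16.0 mg/h

LD = Vd × C = 68.90 × 9.38 = 646.3 mg
CL = 0.693 × Vd / t½ = 0.693 × 68.90 / 28 = 1.705 L/h
Infusion rate = CL × Css = 1.705 × 9.38 = 15.99 mg/h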